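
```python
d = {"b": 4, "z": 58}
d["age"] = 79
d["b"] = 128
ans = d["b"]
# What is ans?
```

Answer: 128

Derivation:
Trace (tracking ans):
d = {'b': 4, 'z': 58}  # -> d = {'b': 4, 'z': 58}
d['age'] = 79  # -> d = {'b': 4, 'z': 58, 'age': 79}
d['b'] = 128  # -> d = {'b': 128, 'z': 58, 'age': 79}
ans = d['b']  # -> ans = 128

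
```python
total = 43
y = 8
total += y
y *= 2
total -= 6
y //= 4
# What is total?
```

Trace (tracking total):
total = 43  # -> total = 43
y = 8  # -> y = 8
total += y  # -> total = 51
y *= 2  # -> y = 16
total -= 6  # -> total = 45
y //= 4  # -> y = 4

Answer: 45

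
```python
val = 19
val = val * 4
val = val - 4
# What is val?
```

Trace (tracking val):
val = 19  # -> val = 19
val = val * 4  # -> val = 76
val = val - 4  # -> val = 72

Answer: 72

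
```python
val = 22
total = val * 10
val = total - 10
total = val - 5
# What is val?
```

Answer: 210

Derivation:
Trace (tracking val):
val = 22  # -> val = 22
total = val * 10  # -> total = 220
val = total - 10  # -> val = 210
total = val - 5  # -> total = 205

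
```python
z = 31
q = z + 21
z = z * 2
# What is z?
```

Trace (tracking z):
z = 31  # -> z = 31
q = z + 21  # -> q = 52
z = z * 2  # -> z = 62

Answer: 62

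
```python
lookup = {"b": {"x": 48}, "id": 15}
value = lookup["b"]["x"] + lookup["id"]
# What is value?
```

Trace (tracking value):
lookup = {'b': {'x': 48}, 'id': 15}  # -> lookup = {'b': {'x': 48}, 'id': 15}
value = lookup['b']['x'] + lookup['id']  # -> value = 63

Answer: 63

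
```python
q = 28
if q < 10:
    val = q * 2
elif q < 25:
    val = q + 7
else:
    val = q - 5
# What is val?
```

Answer: 23

Derivation:
Trace (tracking val):
q = 28  # -> q = 28
if q < 10:  # condition is False
elif q < 25:  # condition is False
else:
    val = q - 5  # -> val = 23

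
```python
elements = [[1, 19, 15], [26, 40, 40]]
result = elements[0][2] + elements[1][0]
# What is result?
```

Answer: 41

Derivation:
Trace (tracking result):
elements = [[1, 19, 15], [26, 40, 40]]  # -> elements = [[1, 19, 15], [26, 40, 40]]
result = elements[0][2] + elements[1][0]  # -> result = 41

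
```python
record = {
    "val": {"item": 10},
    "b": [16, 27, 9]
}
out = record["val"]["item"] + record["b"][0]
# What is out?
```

Answer: 26

Derivation:
Trace (tracking out):
record = {'val': {'item': 10}, 'b': [16, 27, 9]}  # -> record = {'val': {'item': 10}, 'b': [16, 27, 9]}
out = record['val']['item'] + record['b'][0]  # -> out = 26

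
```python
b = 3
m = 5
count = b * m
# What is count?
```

Trace (tracking count):
b = 3  # -> b = 3
m = 5  # -> m = 5
count = b * m  # -> count = 15

Answer: 15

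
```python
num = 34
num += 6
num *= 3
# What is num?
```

Answer: 120

Derivation:
Trace (tracking num):
num = 34  # -> num = 34
num += 6  # -> num = 40
num *= 3  # -> num = 120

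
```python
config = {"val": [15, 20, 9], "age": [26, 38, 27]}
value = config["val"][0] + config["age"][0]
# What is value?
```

Trace (tracking value):
config = {'val': [15, 20, 9], 'age': [26, 38, 27]}  # -> config = {'val': [15, 20, 9], 'age': [26, 38, 27]}
value = config['val'][0] + config['age'][0]  # -> value = 41

Answer: 41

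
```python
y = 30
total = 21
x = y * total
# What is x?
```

Trace (tracking x):
y = 30  # -> y = 30
total = 21  # -> total = 21
x = y * total  # -> x = 630

Answer: 630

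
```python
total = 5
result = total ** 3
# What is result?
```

Trace (tracking result):
total = 5  # -> total = 5
result = total ** 3  # -> result = 125

Answer: 125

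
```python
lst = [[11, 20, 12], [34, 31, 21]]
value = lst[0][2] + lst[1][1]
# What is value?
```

Answer: 43

Derivation:
Trace (tracking value):
lst = [[11, 20, 12], [34, 31, 21]]  # -> lst = [[11, 20, 12], [34, 31, 21]]
value = lst[0][2] + lst[1][1]  # -> value = 43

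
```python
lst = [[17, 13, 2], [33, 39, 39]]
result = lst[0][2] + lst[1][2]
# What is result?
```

Answer: 41

Derivation:
Trace (tracking result):
lst = [[17, 13, 2], [33, 39, 39]]  # -> lst = [[17, 13, 2], [33, 39, 39]]
result = lst[0][2] + lst[1][2]  # -> result = 41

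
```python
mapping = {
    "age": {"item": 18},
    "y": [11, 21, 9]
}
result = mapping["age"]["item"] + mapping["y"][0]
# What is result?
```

Trace (tracking result):
mapping = {'age': {'item': 18}, 'y': [11, 21, 9]}  # -> mapping = {'age': {'item': 18}, 'y': [11, 21, 9]}
result = mapping['age']['item'] + mapping['y'][0]  # -> result = 29

Answer: 29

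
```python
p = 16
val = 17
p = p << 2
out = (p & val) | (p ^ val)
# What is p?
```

Answer: 64

Derivation:
Trace (tracking p):
p = 16  # -> p = 16
val = 17  # -> val = 17
p = p << 2  # -> p = 64
out = p & val | p ^ val  # -> out = 81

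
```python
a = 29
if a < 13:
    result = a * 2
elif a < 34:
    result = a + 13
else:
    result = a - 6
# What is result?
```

Trace (tracking result):
a = 29  # -> a = 29
if a < 13:  # condition is False
elif a < 34:  # condition is True
    result = a + 13  # -> result = 42

Answer: 42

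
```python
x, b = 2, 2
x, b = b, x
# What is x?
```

Trace (tracking x):
x, b = (2, 2)  # -> x = 2, b = 2
x, b = (b, x)  # -> x = 2, b = 2

Answer: 2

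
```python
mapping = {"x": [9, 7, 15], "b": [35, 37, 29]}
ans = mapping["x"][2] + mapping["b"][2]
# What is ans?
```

Answer: 44

Derivation:
Trace (tracking ans):
mapping = {'x': [9, 7, 15], 'b': [35, 37, 29]}  # -> mapping = {'x': [9, 7, 15], 'b': [35, 37, 29]}
ans = mapping['x'][2] + mapping['b'][2]  # -> ans = 44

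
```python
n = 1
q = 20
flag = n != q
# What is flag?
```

Answer: True

Derivation:
Trace (tracking flag):
n = 1  # -> n = 1
q = 20  # -> q = 20
flag = n != q  # -> flag = True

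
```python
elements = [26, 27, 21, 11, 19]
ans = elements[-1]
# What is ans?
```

Trace (tracking ans):
elements = [26, 27, 21, 11, 19]  # -> elements = [26, 27, 21, 11, 19]
ans = elements[-1]  # -> ans = 19

Answer: 19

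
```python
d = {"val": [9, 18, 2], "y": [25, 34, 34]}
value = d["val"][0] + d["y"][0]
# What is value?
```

Trace (tracking value):
d = {'val': [9, 18, 2], 'y': [25, 34, 34]}  # -> d = {'val': [9, 18, 2], 'y': [25, 34, 34]}
value = d['val'][0] + d['y'][0]  # -> value = 34

Answer: 34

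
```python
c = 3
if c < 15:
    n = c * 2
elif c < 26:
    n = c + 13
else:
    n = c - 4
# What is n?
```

Answer: 6

Derivation:
Trace (tracking n):
c = 3  # -> c = 3
if c < 15:  # condition is True
    n = c * 2  # -> n = 6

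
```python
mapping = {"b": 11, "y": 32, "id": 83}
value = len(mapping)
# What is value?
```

Answer: 3

Derivation:
Trace (tracking value):
mapping = {'b': 11, 'y': 32, 'id': 83}  # -> mapping = {'b': 11, 'y': 32, 'id': 83}
value = len(mapping)  # -> value = 3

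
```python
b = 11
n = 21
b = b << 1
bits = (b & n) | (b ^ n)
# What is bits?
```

Answer: 23

Derivation:
Trace (tracking bits):
b = 11  # -> b = 11
n = 21  # -> n = 21
b = b << 1  # -> b = 22
bits = b & n | b ^ n  # -> bits = 23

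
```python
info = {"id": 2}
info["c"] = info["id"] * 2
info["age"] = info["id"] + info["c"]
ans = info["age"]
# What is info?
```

Answer: {'id': 2, 'c': 4, 'age': 6}

Derivation:
Trace (tracking info):
info = {'id': 2}  # -> info = {'id': 2}
info['c'] = info['id'] * 2  # -> info = {'id': 2, 'c': 4}
info['age'] = info['id'] + info['c']  # -> info = {'id': 2, 'c': 4, 'age': 6}
ans = info['age']  # -> ans = 6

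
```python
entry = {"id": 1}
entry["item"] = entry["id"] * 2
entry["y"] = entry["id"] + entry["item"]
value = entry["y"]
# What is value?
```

Trace (tracking value):
entry = {'id': 1}  # -> entry = {'id': 1}
entry['item'] = entry['id'] * 2  # -> entry = {'id': 1, 'item': 2}
entry['y'] = entry['id'] + entry['item']  # -> entry = {'id': 1, 'item': 2, 'y': 3}
value = entry['y']  # -> value = 3

Answer: 3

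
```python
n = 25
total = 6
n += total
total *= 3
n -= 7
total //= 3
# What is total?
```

Answer: 6

Derivation:
Trace (tracking total):
n = 25  # -> n = 25
total = 6  # -> total = 6
n += total  # -> n = 31
total *= 3  # -> total = 18
n -= 7  # -> n = 24
total //= 3  # -> total = 6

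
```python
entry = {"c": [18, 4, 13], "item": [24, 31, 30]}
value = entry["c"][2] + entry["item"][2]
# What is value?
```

Trace (tracking value):
entry = {'c': [18, 4, 13], 'item': [24, 31, 30]}  # -> entry = {'c': [18, 4, 13], 'item': [24, 31, 30]}
value = entry['c'][2] + entry['item'][2]  # -> value = 43

Answer: 43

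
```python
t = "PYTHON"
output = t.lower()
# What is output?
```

Answer: 'python'

Derivation:
Trace (tracking output):
t = 'PYTHON'  # -> t = 'PYTHON'
output = t.lower()  # -> output = 'python'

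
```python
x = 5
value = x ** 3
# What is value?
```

Answer: 125

Derivation:
Trace (tracking value):
x = 5  # -> x = 5
value = x ** 3  # -> value = 125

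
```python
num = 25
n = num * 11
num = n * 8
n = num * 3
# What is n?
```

Trace (tracking n):
num = 25  # -> num = 25
n = num * 11  # -> n = 275
num = n * 8  # -> num = 2200
n = num * 3  # -> n = 6600

Answer: 6600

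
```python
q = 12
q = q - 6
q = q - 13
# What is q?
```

Trace (tracking q):
q = 12  # -> q = 12
q = q - 6  # -> q = 6
q = q - 13  # -> q = -7

Answer: -7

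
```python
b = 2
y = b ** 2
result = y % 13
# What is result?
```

Trace (tracking result):
b = 2  # -> b = 2
y = b ** 2  # -> y = 4
result = y % 13  # -> result = 4

Answer: 4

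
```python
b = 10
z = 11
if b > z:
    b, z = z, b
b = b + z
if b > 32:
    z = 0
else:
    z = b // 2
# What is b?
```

Answer: 21

Derivation:
Trace (tracking b):
b = 10  # -> b = 10
z = 11  # -> z = 11
if b > z:  # condition is False
b = b + z  # -> b = 21
if b > 32:  # condition is False
else:
    z = b // 2  # -> z = 10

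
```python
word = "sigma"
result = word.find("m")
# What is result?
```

Trace (tracking result):
word = 'sigma'  # -> word = 'sigma'
result = word.find('m')  # -> result = 3

Answer: 3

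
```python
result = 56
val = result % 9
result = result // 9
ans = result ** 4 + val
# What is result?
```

Answer: 6

Derivation:
Trace (tracking result):
result = 56  # -> result = 56
val = result % 9  # -> val = 2
result = result // 9  # -> result = 6
ans = result ** 4 + val  # -> ans = 1298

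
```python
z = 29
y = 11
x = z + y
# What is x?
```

Trace (tracking x):
z = 29  # -> z = 29
y = 11  # -> y = 11
x = z + y  # -> x = 40

Answer: 40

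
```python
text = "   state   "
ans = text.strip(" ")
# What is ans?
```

Answer: 'state'

Derivation:
Trace (tracking ans):
text = '   state   '  # -> text = '   state   '
ans = text.strip(' ')  # -> ans = 'state'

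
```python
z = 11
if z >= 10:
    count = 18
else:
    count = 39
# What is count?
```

Answer: 18

Derivation:
Trace (tracking count):
z = 11  # -> z = 11
if z >= 10:  # condition is True
    count = 18  # -> count = 18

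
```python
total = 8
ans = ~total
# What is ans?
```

Trace (tracking ans):
total = 8  # -> total = 8
ans = ~total  # -> ans = -9

Answer: -9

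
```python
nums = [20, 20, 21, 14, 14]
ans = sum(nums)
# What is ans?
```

Answer: 89

Derivation:
Trace (tracking ans):
nums = [20, 20, 21, 14, 14]  # -> nums = [20, 20, 21, 14, 14]
ans = sum(nums)  # -> ans = 89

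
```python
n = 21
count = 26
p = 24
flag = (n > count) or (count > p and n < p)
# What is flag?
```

Answer: True

Derivation:
Trace (tracking flag):
n = 21  # -> n = 21
count = 26  # -> count = 26
p = 24  # -> p = 24
flag = n > count or (count > p and n < p)  # -> flag = True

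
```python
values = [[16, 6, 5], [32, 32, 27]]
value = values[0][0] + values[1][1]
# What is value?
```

Answer: 48

Derivation:
Trace (tracking value):
values = [[16, 6, 5], [32, 32, 27]]  # -> values = [[16, 6, 5], [32, 32, 27]]
value = values[0][0] + values[1][1]  # -> value = 48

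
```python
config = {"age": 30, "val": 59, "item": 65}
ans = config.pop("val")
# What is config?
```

Answer: {'age': 30, 'item': 65}

Derivation:
Trace (tracking config):
config = {'age': 30, 'val': 59, 'item': 65}  # -> config = {'age': 30, 'val': 59, 'item': 65}
ans = config.pop('val')  # -> ans = 59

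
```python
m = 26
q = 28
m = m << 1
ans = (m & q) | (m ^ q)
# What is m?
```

Answer: 52

Derivation:
Trace (tracking m):
m = 26  # -> m = 26
q = 28  # -> q = 28
m = m << 1  # -> m = 52
ans = m & q | m ^ q  # -> ans = 60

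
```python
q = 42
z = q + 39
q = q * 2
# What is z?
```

Trace (tracking z):
q = 42  # -> q = 42
z = q + 39  # -> z = 81
q = q * 2  # -> q = 84

Answer: 81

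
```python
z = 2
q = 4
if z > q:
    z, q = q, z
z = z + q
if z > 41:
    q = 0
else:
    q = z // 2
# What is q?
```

Answer: 3

Derivation:
Trace (tracking q):
z = 2  # -> z = 2
q = 4  # -> q = 4
if z > q:  # condition is False
z = z + q  # -> z = 6
if z > 41:  # condition is False
else:
    q = z // 2  # -> q = 3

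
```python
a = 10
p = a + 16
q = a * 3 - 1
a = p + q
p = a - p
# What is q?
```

Answer: 29

Derivation:
Trace (tracking q):
a = 10  # -> a = 10
p = a + 16  # -> p = 26
q = a * 3 - 1  # -> q = 29
a = p + q  # -> a = 55
p = a - p  # -> p = 29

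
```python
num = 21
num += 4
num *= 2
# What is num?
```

Answer: 50

Derivation:
Trace (tracking num):
num = 21  # -> num = 21
num += 4  # -> num = 25
num *= 2  # -> num = 50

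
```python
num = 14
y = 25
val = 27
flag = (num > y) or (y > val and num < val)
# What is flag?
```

Answer: False

Derivation:
Trace (tracking flag):
num = 14  # -> num = 14
y = 25  # -> y = 25
val = 27  # -> val = 27
flag = num > y or (y > val and num < val)  # -> flag = False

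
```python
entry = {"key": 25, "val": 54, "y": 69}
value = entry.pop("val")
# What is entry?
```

Answer: {'key': 25, 'y': 69}

Derivation:
Trace (tracking entry):
entry = {'key': 25, 'val': 54, 'y': 69}  # -> entry = {'key': 25, 'val': 54, 'y': 69}
value = entry.pop('val')  # -> value = 54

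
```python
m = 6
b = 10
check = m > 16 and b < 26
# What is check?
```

Trace (tracking check):
m = 6  # -> m = 6
b = 10  # -> b = 10
check = m > 16 and b < 26  # -> check = False

Answer: False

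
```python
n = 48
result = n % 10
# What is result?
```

Answer: 8

Derivation:
Trace (tracking result):
n = 48  # -> n = 48
result = n % 10  # -> result = 8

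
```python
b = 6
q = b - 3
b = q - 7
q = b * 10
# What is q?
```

Trace (tracking q):
b = 6  # -> b = 6
q = b - 3  # -> q = 3
b = q - 7  # -> b = -4
q = b * 10  # -> q = -40

Answer: -40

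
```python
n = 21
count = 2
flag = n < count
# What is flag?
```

Trace (tracking flag):
n = 21  # -> n = 21
count = 2  # -> count = 2
flag = n < count  # -> flag = False

Answer: False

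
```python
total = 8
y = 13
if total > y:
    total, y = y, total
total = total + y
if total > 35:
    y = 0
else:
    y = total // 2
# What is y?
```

Answer: 10

Derivation:
Trace (tracking y):
total = 8  # -> total = 8
y = 13  # -> y = 13
if total > y:  # condition is False
total = total + y  # -> total = 21
if total > 35:  # condition is False
else:
    y = total // 2  # -> y = 10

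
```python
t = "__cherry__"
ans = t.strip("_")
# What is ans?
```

Trace (tracking ans):
t = '__cherry__'  # -> t = '__cherry__'
ans = t.strip('_')  # -> ans = 'cherry'

Answer: 'cherry'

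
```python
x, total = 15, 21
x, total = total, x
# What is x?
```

Answer: 21

Derivation:
Trace (tracking x):
x, total = (15, 21)  # -> x = 15, total = 21
x, total = (total, x)  # -> x = 21, total = 15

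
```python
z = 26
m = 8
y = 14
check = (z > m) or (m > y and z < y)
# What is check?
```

Trace (tracking check):
z = 26  # -> z = 26
m = 8  # -> m = 8
y = 14  # -> y = 14
check = z > m or (m > y and z < y)  # -> check = True

Answer: True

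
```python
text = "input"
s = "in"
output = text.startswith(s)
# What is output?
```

Answer: True

Derivation:
Trace (tracking output):
text = 'input'  # -> text = 'input'
s = 'in'  # -> s = 'in'
output = text.startswith(s)  # -> output = True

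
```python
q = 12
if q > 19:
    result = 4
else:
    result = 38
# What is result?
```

Answer: 38

Derivation:
Trace (tracking result):
q = 12  # -> q = 12
if q > 19:  # condition is False
else:
    result = 38  # -> result = 38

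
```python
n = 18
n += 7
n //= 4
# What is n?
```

Answer: 6

Derivation:
Trace (tracking n):
n = 18  # -> n = 18
n += 7  # -> n = 25
n //= 4  # -> n = 6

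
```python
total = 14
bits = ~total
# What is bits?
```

Trace (tracking bits):
total = 14  # -> total = 14
bits = ~total  # -> bits = -15

Answer: -15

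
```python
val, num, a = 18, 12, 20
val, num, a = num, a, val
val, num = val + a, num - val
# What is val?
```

Answer: 30

Derivation:
Trace (tracking val):
val, num, a = (18, 12, 20)  # -> val = 18, num = 12, a = 20
val, num, a = (num, a, val)  # -> val = 12, num = 20, a = 18
val, num = (val + a, num - val)  # -> val = 30, num = 8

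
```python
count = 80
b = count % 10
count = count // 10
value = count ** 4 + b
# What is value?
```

Answer: 4096

Derivation:
Trace (tracking value):
count = 80  # -> count = 80
b = count % 10  # -> b = 0
count = count // 10  # -> count = 8
value = count ** 4 + b  # -> value = 4096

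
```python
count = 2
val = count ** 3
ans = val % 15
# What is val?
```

Trace (tracking val):
count = 2  # -> count = 2
val = count ** 3  # -> val = 8
ans = val % 15  # -> ans = 8

Answer: 8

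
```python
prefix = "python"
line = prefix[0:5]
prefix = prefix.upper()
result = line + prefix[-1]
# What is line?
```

Answer: 'pytho'

Derivation:
Trace (tracking line):
prefix = 'python'  # -> prefix = 'python'
line = prefix[0:5]  # -> line = 'pytho'
prefix = prefix.upper()  # -> prefix = 'PYTHON'
result = line + prefix[-1]  # -> result = 'pythoN'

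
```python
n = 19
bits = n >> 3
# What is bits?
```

Trace (tracking bits):
n = 19  # -> n = 19
bits = n >> 3  # -> bits = 2

Answer: 2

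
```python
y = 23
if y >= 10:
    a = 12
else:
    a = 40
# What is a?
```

Trace (tracking a):
y = 23  # -> y = 23
if y >= 10:  # condition is True
    a = 12  # -> a = 12

Answer: 12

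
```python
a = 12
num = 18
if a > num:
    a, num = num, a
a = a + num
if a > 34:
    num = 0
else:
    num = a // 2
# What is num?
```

Answer: 15

Derivation:
Trace (tracking num):
a = 12  # -> a = 12
num = 18  # -> num = 18
if a > num:  # condition is False
a = a + num  # -> a = 30
if a > 34:  # condition is False
else:
    num = a // 2  # -> num = 15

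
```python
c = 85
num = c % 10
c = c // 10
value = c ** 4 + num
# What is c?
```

Answer: 8

Derivation:
Trace (tracking c):
c = 85  # -> c = 85
num = c % 10  # -> num = 5
c = c // 10  # -> c = 8
value = c ** 4 + num  # -> value = 4101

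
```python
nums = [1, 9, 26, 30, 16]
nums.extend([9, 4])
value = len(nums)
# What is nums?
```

Answer: [1, 9, 26, 30, 16, 9, 4]

Derivation:
Trace (tracking nums):
nums = [1, 9, 26, 30, 16]  # -> nums = [1, 9, 26, 30, 16]
nums.extend([9, 4])  # -> nums = [1, 9, 26, 30, 16, 9, 4]
value = len(nums)  # -> value = 7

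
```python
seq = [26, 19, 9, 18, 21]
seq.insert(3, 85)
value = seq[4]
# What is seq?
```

Trace (tracking seq):
seq = [26, 19, 9, 18, 21]  # -> seq = [26, 19, 9, 18, 21]
seq.insert(3, 85)  # -> seq = [26, 19, 9, 85, 18, 21]
value = seq[4]  # -> value = 18

Answer: [26, 19, 9, 85, 18, 21]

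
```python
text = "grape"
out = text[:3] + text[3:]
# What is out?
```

Answer: 'grape'

Derivation:
Trace (tracking out):
text = 'grape'  # -> text = 'grape'
out = text[:3] + text[3:]  # -> out = 'grape'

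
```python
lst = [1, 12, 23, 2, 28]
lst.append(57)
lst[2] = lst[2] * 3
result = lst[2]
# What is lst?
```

Trace (tracking lst):
lst = [1, 12, 23, 2, 28]  # -> lst = [1, 12, 23, 2, 28]
lst.append(57)  # -> lst = [1, 12, 23, 2, 28, 57]
lst[2] = lst[2] * 3  # -> lst = [1, 12, 69, 2, 28, 57]
result = lst[2]  # -> result = 69

Answer: [1, 12, 69, 2, 28, 57]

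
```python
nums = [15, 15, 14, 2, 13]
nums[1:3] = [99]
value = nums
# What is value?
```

Answer: [15, 99, 2, 13]

Derivation:
Trace (tracking value):
nums = [15, 15, 14, 2, 13]  # -> nums = [15, 15, 14, 2, 13]
nums[1:3] = [99]  # -> nums = [15, 99, 2, 13]
value = nums  # -> value = [15, 99, 2, 13]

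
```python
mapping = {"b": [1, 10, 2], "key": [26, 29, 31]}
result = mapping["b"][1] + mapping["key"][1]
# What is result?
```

Answer: 39

Derivation:
Trace (tracking result):
mapping = {'b': [1, 10, 2], 'key': [26, 29, 31]}  # -> mapping = {'b': [1, 10, 2], 'key': [26, 29, 31]}
result = mapping['b'][1] + mapping['key'][1]  # -> result = 39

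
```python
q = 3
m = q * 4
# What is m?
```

Answer: 12

Derivation:
Trace (tracking m):
q = 3  # -> q = 3
m = q * 4  # -> m = 12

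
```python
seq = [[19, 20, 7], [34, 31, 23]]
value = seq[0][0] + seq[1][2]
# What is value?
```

Trace (tracking value):
seq = [[19, 20, 7], [34, 31, 23]]  # -> seq = [[19, 20, 7], [34, 31, 23]]
value = seq[0][0] + seq[1][2]  # -> value = 42

Answer: 42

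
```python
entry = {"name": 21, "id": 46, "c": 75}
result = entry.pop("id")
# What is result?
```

Trace (tracking result):
entry = {'name': 21, 'id': 46, 'c': 75}  # -> entry = {'name': 21, 'id': 46, 'c': 75}
result = entry.pop('id')  # -> result = 46

Answer: 46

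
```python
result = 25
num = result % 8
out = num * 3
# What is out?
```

Answer: 3

Derivation:
Trace (tracking out):
result = 25  # -> result = 25
num = result % 8  # -> num = 1
out = num * 3  # -> out = 3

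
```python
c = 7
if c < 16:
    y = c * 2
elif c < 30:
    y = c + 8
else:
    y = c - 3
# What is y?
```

Answer: 14

Derivation:
Trace (tracking y):
c = 7  # -> c = 7
if c < 16:  # condition is True
    y = c * 2  # -> y = 14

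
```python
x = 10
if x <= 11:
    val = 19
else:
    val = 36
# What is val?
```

Trace (tracking val):
x = 10  # -> x = 10
if x <= 11:  # condition is True
    val = 19  # -> val = 19

Answer: 19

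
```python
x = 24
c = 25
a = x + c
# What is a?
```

Trace (tracking a):
x = 24  # -> x = 24
c = 25  # -> c = 25
a = x + c  # -> a = 49

Answer: 49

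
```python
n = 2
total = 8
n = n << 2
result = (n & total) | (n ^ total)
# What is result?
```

Trace (tracking result):
n = 2  # -> n = 2
total = 8  # -> total = 8
n = n << 2  # -> n = 8
result = n & total | n ^ total  # -> result = 8

Answer: 8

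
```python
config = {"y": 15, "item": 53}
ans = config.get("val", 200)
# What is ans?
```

Answer: 200

Derivation:
Trace (tracking ans):
config = {'y': 15, 'item': 53}  # -> config = {'y': 15, 'item': 53}
ans = config.get('val', 200)  # -> ans = 200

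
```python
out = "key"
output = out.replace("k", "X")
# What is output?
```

Answer: 'Xey'

Derivation:
Trace (tracking output):
out = 'key'  # -> out = 'key'
output = out.replace('k', 'X')  # -> output = 'Xey'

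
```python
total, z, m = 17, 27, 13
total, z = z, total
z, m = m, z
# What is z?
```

Trace (tracking z):
total, z, m = (17, 27, 13)  # -> total = 17, z = 27, m = 13
total, z = (z, total)  # -> total = 27, z = 17
z, m = (m, z)  # -> z = 13, m = 17

Answer: 13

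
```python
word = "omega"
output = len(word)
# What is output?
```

Trace (tracking output):
word = 'omega'  # -> word = 'omega'
output = len(word)  # -> output = 5

Answer: 5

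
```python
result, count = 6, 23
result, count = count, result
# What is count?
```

Trace (tracking count):
result, count = (6, 23)  # -> result = 6, count = 23
result, count = (count, result)  # -> result = 23, count = 6

Answer: 6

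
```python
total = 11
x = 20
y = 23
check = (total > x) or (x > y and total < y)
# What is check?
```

Trace (tracking check):
total = 11  # -> total = 11
x = 20  # -> x = 20
y = 23  # -> y = 23
check = total > x or (x > y and total < y)  # -> check = False

Answer: False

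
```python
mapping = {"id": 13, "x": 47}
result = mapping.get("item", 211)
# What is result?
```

Trace (tracking result):
mapping = {'id': 13, 'x': 47}  # -> mapping = {'id': 13, 'x': 47}
result = mapping.get('item', 211)  # -> result = 211

Answer: 211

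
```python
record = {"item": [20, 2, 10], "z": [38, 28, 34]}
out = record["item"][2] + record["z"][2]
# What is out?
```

Answer: 44

Derivation:
Trace (tracking out):
record = {'item': [20, 2, 10], 'z': [38, 28, 34]}  # -> record = {'item': [20, 2, 10], 'z': [38, 28, 34]}
out = record['item'][2] + record['z'][2]  # -> out = 44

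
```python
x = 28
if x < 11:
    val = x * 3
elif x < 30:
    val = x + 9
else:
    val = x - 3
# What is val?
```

Trace (tracking val):
x = 28  # -> x = 28
if x < 11:  # condition is False
elif x < 30:  # condition is True
    val = x + 9  # -> val = 37

Answer: 37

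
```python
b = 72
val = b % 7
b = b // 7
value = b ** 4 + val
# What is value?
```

Trace (tracking value):
b = 72  # -> b = 72
val = b % 7  # -> val = 2
b = b // 7  # -> b = 10
value = b ** 4 + val  # -> value = 10002

Answer: 10002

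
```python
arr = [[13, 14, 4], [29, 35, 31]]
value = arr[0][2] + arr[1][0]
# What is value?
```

Trace (tracking value):
arr = [[13, 14, 4], [29, 35, 31]]  # -> arr = [[13, 14, 4], [29, 35, 31]]
value = arr[0][2] + arr[1][0]  # -> value = 33

Answer: 33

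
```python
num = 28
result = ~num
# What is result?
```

Trace (tracking result):
num = 28  # -> num = 28
result = ~num  # -> result = -29

Answer: -29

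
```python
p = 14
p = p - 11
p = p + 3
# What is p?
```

Answer: 6

Derivation:
Trace (tracking p):
p = 14  # -> p = 14
p = p - 11  # -> p = 3
p = p + 3  # -> p = 6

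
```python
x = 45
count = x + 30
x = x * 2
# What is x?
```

Answer: 90

Derivation:
Trace (tracking x):
x = 45  # -> x = 45
count = x + 30  # -> count = 75
x = x * 2  # -> x = 90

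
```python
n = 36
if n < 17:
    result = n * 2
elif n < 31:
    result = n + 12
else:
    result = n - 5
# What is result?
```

Answer: 31

Derivation:
Trace (tracking result):
n = 36  # -> n = 36
if n < 17:  # condition is False
elif n < 31:  # condition is False
else:
    result = n - 5  # -> result = 31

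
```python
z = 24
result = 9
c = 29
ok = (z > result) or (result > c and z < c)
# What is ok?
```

Answer: True

Derivation:
Trace (tracking ok):
z = 24  # -> z = 24
result = 9  # -> result = 9
c = 29  # -> c = 29
ok = z > result or (result > c and z < c)  # -> ok = True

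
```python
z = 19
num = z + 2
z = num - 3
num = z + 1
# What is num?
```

Answer: 19

Derivation:
Trace (tracking num):
z = 19  # -> z = 19
num = z + 2  # -> num = 21
z = num - 3  # -> z = 18
num = z + 1  # -> num = 19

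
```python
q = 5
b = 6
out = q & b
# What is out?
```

Answer: 4

Derivation:
Trace (tracking out):
q = 5  # -> q = 5
b = 6  # -> b = 6
out = q & b  # -> out = 4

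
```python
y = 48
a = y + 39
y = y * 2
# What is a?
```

Answer: 87

Derivation:
Trace (tracking a):
y = 48  # -> y = 48
a = y + 39  # -> a = 87
y = y * 2  # -> y = 96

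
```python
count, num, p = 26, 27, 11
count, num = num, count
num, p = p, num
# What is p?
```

Answer: 26

Derivation:
Trace (tracking p):
count, num, p = (26, 27, 11)  # -> count = 26, num = 27, p = 11
count, num = (num, count)  # -> count = 27, num = 26
num, p = (p, num)  # -> num = 11, p = 26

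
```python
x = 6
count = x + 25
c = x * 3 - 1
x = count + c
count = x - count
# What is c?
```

Trace (tracking c):
x = 6  # -> x = 6
count = x + 25  # -> count = 31
c = x * 3 - 1  # -> c = 17
x = count + c  # -> x = 48
count = x - count  # -> count = 17

Answer: 17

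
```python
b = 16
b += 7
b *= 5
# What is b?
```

Trace (tracking b):
b = 16  # -> b = 16
b += 7  # -> b = 23
b *= 5  # -> b = 115

Answer: 115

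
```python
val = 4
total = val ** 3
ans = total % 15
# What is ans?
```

Trace (tracking ans):
val = 4  # -> val = 4
total = val ** 3  # -> total = 64
ans = total % 15  # -> ans = 4

Answer: 4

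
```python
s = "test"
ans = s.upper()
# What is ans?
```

Answer: 'TEST'

Derivation:
Trace (tracking ans):
s = 'test'  # -> s = 'test'
ans = s.upper()  # -> ans = 'TEST'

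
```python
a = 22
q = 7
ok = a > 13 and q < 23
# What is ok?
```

Answer: True

Derivation:
Trace (tracking ok):
a = 22  # -> a = 22
q = 7  # -> q = 7
ok = a > 13 and q < 23  # -> ok = True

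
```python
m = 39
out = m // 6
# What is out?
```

Trace (tracking out):
m = 39  # -> m = 39
out = m // 6  # -> out = 6

Answer: 6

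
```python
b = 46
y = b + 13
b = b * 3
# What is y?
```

Trace (tracking y):
b = 46  # -> b = 46
y = b + 13  # -> y = 59
b = b * 3  # -> b = 138

Answer: 59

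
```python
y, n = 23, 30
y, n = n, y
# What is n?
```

Answer: 23

Derivation:
Trace (tracking n):
y, n = (23, 30)  # -> y = 23, n = 30
y, n = (n, y)  # -> y = 30, n = 23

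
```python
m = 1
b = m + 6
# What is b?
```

Trace (tracking b):
m = 1  # -> m = 1
b = m + 6  # -> b = 7

Answer: 7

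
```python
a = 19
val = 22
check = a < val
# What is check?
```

Trace (tracking check):
a = 19  # -> a = 19
val = 22  # -> val = 22
check = a < val  # -> check = True

Answer: True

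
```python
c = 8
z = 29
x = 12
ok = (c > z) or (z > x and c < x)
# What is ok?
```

Trace (tracking ok):
c = 8  # -> c = 8
z = 29  # -> z = 29
x = 12  # -> x = 12
ok = c > z or (z > x and c < x)  # -> ok = True

Answer: True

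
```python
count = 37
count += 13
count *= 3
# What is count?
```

Answer: 150

Derivation:
Trace (tracking count):
count = 37  # -> count = 37
count += 13  # -> count = 50
count *= 3  # -> count = 150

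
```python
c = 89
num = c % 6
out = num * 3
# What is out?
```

Trace (tracking out):
c = 89  # -> c = 89
num = c % 6  # -> num = 5
out = num * 3  # -> out = 15

Answer: 15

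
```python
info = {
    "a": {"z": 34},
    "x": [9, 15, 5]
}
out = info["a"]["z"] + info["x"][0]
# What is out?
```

Answer: 43

Derivation:
Trace (tracking out):
info = {'a': {'z': 34}, 'x': [9, 15, 5]}  # -> info = {'a': {'z': 34}, 'x': [9, 15, 5]}
out = info['a']['z'] + info['x'][0]  # -> out = 43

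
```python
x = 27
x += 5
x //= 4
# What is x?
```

Trace (tracking x):
x = 27  # -> x = 27
x += 5  # -> x = 32
x //= 4  # -> x = 8

Answer: 8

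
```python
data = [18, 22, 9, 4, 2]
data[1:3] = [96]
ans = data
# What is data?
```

Trace (tracking data):
data = [18, 22, 9, 4, 2]  # -> data = [18, 22, 9, 4, 2]
data[1:3] = [96]  # -> data = [18, 96, 4, 2]
ans = data  # -> ans = [18, 96, 4, 2]

Answer: [18, 96, 4, 2]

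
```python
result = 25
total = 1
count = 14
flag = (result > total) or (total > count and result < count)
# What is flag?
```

Trace (tracking flag):
result = 25  # -> result = 25
total = 1  # -> total = 1
count = 14  # -> count = 14
flag = result > total or (total > count and result < count)  # -> flag = True

Answer: True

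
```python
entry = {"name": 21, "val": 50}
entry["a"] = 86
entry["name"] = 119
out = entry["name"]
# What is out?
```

Trace (tracking out):
entry = {'name': 21, 'val': 50}  # -> entry = {'name': 21, 'val': 50}
entry['a'] = 86  # -> entry = {'name': 21, 'val': 50, 'a': 86}
entry['name'] = 119  # -> entry = {'name': 119, 'val': 50, 'a': 86}
out = entry['name']  # -> out = 119

Answer: 119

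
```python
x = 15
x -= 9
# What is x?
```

Answer: 6

Derivation:
Trace (tracking x):
x = 15  # -> x = 15
x -= 9  # -> x = 6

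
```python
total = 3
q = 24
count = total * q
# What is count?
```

Answer: 72

Derivation:
Trace (tracking count):
total = 3  # -> total = 3
q = 24  # -> q = 24
count = total * q  # -> count = 72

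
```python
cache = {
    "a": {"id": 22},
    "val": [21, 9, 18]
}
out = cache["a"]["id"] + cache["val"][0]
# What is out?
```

Answer: 43

Derivation:
Trace (tracking out):
cache = {'a': {'id': 22}, 'val': [21, 9, 18]}  # -> cache = {'a': {'id': 22}, 'val': [21, 9, 18]}
out = cache['a']['id'] + cache['val'][0]  # -> out = 43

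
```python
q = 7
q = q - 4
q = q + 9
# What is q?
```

Answer: 12

Derivation:
Trace (tracking q):
q = 7  # -> q = 7
q = q - 4  # -> q = 3
q = q + 9  # -> q = 12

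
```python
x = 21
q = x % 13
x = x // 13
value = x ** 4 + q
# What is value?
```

Trace (tracking value):
x = 21  # -> x = 21
q = x % 13  # -> q = 8
x = x // 13  # -> x = 1
value = x ** 4 + q  # -> value = 9

Answer: 9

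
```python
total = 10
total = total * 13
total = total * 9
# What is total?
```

Trace (tracking total):
total = 10  # -> total = 10
total = total * 13  # -> total = 130
total = total * 9  # -> total = 1170

Answer: 1170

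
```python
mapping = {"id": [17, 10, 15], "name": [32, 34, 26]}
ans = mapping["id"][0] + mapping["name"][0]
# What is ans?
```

Trace (tracking ans):
mapping = {'id': [17, 10, 15], 'name': [32, 34, 26]}  # -> mapping = {'id': [17, 10, 15], 'name': [32, 34, 26]}
ans = mapping['id'][0] + mapping['name'][0]  # -> ans = 49

Answer: 49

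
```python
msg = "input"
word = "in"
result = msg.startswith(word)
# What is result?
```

Trace (tracking result):
msg = 'input'  # -> msg = 'input'
word = 'in'  # -> word = 'in'
result = msg.startswith(word)  # -> result = True

Answer: True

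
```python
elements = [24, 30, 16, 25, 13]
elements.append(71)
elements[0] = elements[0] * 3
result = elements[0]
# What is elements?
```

Answer: [72, 30, 16, 25, 13, 71]

Derivation:
Trace (tracking elements):
elements = [24, 30, 16, 25, 13]  # -> elements = [24, 30, 16, 25, 13]
elements.append(71)  # -> elements = [24, 30, 16, 25, 13, 71]
elements[0] = elements[0] * 3  # -> elements = [72, 30, 16, 25, 13, 71]
result = elements[0]  # -> result = 72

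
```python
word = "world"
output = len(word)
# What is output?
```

Answer: 5

Derivation:
Trace (tracking output):
word = 'world'  # -> word = 'world'
output = len(word)  # -> output = 5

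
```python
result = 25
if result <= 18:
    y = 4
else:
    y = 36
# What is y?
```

Trace (tracking y):
result = 25  # -> result = 25
if result <= 18:  # condition is False
else:
    y = 36  # -> y = 36

Answer: 36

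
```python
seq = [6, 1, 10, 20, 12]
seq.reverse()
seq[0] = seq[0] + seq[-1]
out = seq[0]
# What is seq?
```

Trace (tracking seq):
seq = [6, 1, 10, 20, 12]  # -> seq = [6, 1, 10, 20, 12]
seq.reverse()  # -> seq = [12, 20, 10, 1, 6]
seq[0] = seq[0] + seq[-1]  # -> seq = [18, 20, 10, 1, 6]
out = seq[0]  # -> out = 18

Answer: [18, 20, 10, 1, 6]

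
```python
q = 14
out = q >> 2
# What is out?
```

Answer: 3

Derivation:
Trace (tracking out):
q = 14  # -> q = 14
out = q >> 2  # -> out = 3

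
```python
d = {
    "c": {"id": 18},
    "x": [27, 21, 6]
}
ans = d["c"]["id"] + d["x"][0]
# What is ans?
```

Trace (tracking ans):
d = {'c': {'id': 18}, 'x': [27, 21, 6]}  # -> d = {'c': {'id': 18}, 'x': [27, 21, 6]}
ans = d['c']['id'] + d['x'][0]  # -> ans = 45

Answer: 45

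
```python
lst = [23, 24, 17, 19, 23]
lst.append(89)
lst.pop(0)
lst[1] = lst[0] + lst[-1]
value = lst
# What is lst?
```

Trace (tracking lst):
lst = [23, 24, 17, 19, 23]  # -> lst = [23, 24, 17, 19, 23]
lst.append(89)  # -> lst = [23, 24, 17, 19, 23, 89]
lst.pop(0)  # -> lst = [24, 17, 19, 23, 89]
lst[1] = lst[0] + lst[-1]  # -> lst = [24, 113, 19, 23, 89]
value = lst  # -> value = [24, 113, 19, 23, 89]

Answer: [24, 113, 19, 23, 89]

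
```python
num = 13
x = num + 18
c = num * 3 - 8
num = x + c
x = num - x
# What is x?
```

Answer: 31

Derivation:
Trace (tracking x):
num = 13  # -> num = 13
x = num + 18  # -> x = 31
c = num * 3 - 8  # -> c = 31
num = x + c  # -> num = 62
x = num - x  # -> x = 31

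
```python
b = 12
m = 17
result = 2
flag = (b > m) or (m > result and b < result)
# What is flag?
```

Answer: False

Derivation:
Trace (tracking flag):
b = 12  # -> b = 12
m = 17  # -> m = 17
result = 2  # -> result = 2
flag = b > m or (m > result and b < result)  # -> flag = False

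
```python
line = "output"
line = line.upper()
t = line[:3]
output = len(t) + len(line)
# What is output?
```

Answer: 9

Derivation:
Trace (tracking output):
line = 'output'  # -> line = 'output'
line = line.upper()  # -> line = 'OUTPUT'
t = line[:3]  # -> t = 'OUT'
output = len(t) + len(line)  # -> output = 9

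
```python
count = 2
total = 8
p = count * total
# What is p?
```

Trace (tracking p):
count = 2  # -> count = 2
total = 8  # -> total = 8
p = count * total  # -> p = 16

Answer: 16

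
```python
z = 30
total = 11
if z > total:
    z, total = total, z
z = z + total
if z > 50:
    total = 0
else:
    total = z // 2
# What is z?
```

Answer: 41

Derivation:
Trace (tracking z):
z = 30  # -> z = 30
total = 11  # -> total = 11
if z > total:  # condition is True
    z, total = (total, z)  # -> z = 11, total = 30
z = z + total  # -> z = 41
if z > 50:  # condition is False
else:
    total = z // 2  # -> total = 20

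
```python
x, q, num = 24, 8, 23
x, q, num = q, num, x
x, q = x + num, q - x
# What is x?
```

Answer: 32

Derivation:
Trace (tracking x):
x, q, num = (24, 8, 23)  # -> x = 24, q = 8, num = 23
x, q, num = (q, num, x)  # -> x = 8, q = 23, num = 24
x, q = (x + num, q - x)  # -> x = 32, q = 15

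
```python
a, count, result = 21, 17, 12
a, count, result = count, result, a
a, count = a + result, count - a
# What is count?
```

Answer: -5

Derivation:
Trace (tracking count):
a, count, result = (21, 17, 12)  # -> a = 21, count = 17, result = 12
a, count, result = (count, result, a)  # -> a = 17, count = 12, result = 21
a, count = (a + result, count - a)  # -> a = 38, count = -5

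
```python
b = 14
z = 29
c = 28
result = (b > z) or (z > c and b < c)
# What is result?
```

Trace (tracking result):
b = 14  # -> b = 14
z = 29  # -> z = 29
c = 28  # -> c = 28
result = b > z or (z > c and b < c)  # -> result = True

Answer: True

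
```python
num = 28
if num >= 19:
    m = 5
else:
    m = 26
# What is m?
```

Answer: 5

Derivation:
Trace (tracking m):
num = 28  # -> num = 28
if num >= 19:  # condition is True
    m = 5  # -> m = 5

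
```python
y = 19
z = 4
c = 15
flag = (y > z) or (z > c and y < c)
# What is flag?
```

Trace (tracking flag):
y = 19  # -> y = 19
z = 4  # -> z = 4
c = 15  # -> c = 15
flag = y > z or (z > c and y < c)  # -> flag = True

Answer: True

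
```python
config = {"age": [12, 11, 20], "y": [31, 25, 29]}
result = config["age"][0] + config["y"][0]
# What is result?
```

Trace (tracking result):
config = {'age': [12, 11, 20], 'y': [31, 25, 29]}  # -> config = {'age': [12, 11, 20], 'y': [31, 25, 29]}
result = config['age'][0] + config['y'][0]  # -> result = 43

Answer: 43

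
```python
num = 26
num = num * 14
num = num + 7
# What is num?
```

Answer: 371

Derivation:
Trace (tracking num):
num = 26  # -> num = 26
num = num * 14  # -> num = 364
num = num + 7  # -> num = 371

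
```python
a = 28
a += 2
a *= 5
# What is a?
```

Trace (tracking a):
a = 28  # -> a = 28
a += 2  # -> a = 30
a *= 5  # -> a = 150

Answer: 150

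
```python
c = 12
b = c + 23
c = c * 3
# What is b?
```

Answer: 35

Derivation:
Trace (tracking b):
c = 12  # -> c = 12
b = c + 23  # -> b = 35
c = c * 3  # -> c = 36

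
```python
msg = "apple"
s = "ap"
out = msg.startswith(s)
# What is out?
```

Trace (tracking out):
msg = 'apple'  # -> msg = 'apple'
s = 'ap'  # -> s = 'ap'
out = msg.startswith(s)  # -> out = True

Answer: True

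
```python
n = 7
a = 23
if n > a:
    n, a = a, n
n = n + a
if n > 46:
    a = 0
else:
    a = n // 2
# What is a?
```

Answer: 15

Derivation:
Trace (tracking a):
n = 7  # -> n = 7
a = 23  # -> a = 23
if n > a:  # condition is False
n = n + a  # -> n = 30
if n > 46:  # condition is False
else:
    a = n // 2  # -> a = 15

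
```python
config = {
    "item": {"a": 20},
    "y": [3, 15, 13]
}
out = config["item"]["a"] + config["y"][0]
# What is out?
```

Answer: 23

Derivation:
Trace (tracking out):
config = {'item': {'a': 20}, 'y': [3, 15, 13]}  # -> config = {'item': {'a': 20}, 'y': [3, 15, 13]}
out = config['item']['a'] + config['y'][0]  # -> out = 23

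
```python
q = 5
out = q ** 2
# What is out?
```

Trace (tracking out):
q = 5  # -> q = 5
out = q ** 2  # -> out = 25

Answer: 25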